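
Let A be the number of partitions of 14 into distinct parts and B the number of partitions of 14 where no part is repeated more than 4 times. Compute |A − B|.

Partitions of 14 into distinct parts: 22.
Partitions of 14 where no part is repeated more than 4 times: 100.
|22 − 100| = 78.

78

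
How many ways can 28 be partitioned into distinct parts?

A full systematic count gives 222.

222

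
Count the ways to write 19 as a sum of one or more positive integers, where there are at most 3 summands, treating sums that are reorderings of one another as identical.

40

A partial list (first 12 by largest part):
19
18,1
17,2
17,1,1
16,3
16,2,1
15,4
15,3,1
15,2,2
14,5
14,4,1
14,3,2
…and 28 more, for 40 total.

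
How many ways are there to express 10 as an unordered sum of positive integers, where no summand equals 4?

A partial list (first 12 by largest part):
10
9, 1
8, 2
8, 1, 1
7, 3
7, 2, 1
7, 1, 1, 1
6, 3, 1
6, 2, 2
6, 2, 1, 1
6, 1, 1, 1, 1
5, 5
…and 19 more, for 31 total.

31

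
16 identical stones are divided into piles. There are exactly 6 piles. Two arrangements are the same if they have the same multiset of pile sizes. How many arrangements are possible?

A partial list (first 12 by largest part):
11, 1, 1, 1, 1, 1
10, 2, 1, 1, 1, 1
9, 3, 1, 1, 1, 1
9, 2, 2, 1, 1, 1
8, 4, 1, 1, 1, 1
8, 3, 2, 1, 1, 1
8, 2, 2, 2, 1, 1
7, 5, 1, 1, 1, 1
7, 4, 2, 1, 1, 1
7, 3, 3, 1, 1, 1
7, 3, 2, 2, 1, 1
7, 2, 2, 2, 2, 1
…and 23 more, for 35 total.

35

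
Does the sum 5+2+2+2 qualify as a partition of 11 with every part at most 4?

The parts sum to 11, and the condition 'no summand exceeds 4' is violated.

No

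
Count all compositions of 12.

2048

The number of compositions of n is 2^(n−1); here 2^11 = 2048.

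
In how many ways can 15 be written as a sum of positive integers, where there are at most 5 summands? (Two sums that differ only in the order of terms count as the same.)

84

Systematic enumeration (by largest part, then next-largest, …) yields 84.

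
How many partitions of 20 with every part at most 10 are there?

Counting exhaustively, 530 partitions satisfy the conditions.

530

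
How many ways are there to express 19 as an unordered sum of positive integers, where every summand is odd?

A partial list (first 12 by largest part):
19
17, 1, 1
15, 3, 1
15, 1, 1, 1, 1
13, 5, 1
13, 3, 3
13, 3, 1, 1, 1
13, 1, 1, 1, 1, 1, 1
11, 7, 1
11, 5, 3
11, 5, 1, 1, 1
11, 3, 3, 1, 1
…and 42 more, for 54 total.

54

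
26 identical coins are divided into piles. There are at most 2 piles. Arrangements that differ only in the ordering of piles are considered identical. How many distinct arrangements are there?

They are:
26
25 + 1
24 + 2
23 + 3
22 + 4
21 + 5
20 + 6
19 + 7
18 + 8
17 + 9
16 + 10
15 + 11
14 + 12
13 + 13
Counting gives 14.

14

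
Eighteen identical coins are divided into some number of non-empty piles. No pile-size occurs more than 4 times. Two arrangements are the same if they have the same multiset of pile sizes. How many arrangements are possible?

262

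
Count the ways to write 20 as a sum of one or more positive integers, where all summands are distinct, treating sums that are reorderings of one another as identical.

A partial list (first 12 by largest part):
20
19+1
18+2
17+3
17+2+1
16+4
16+3+1
15+5
15+4+1
15+3+2
14+6
14+5+1
…and 52 more, for 64 total.

64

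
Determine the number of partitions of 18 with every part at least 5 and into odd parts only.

3

Listing the qualifying partitions of 18:
13,5
11,7
9,9
That's 3 in total.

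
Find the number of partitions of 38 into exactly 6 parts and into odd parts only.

136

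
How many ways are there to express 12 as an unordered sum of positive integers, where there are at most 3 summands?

The partitions of 12 that satisfy the conditions:
12
11,1
10,2
10,1,1
9,3
9,2,1
8,4
8,3,1
8,2,2
7,5
7,4,1
7,3,2
6,6
6,5,1
6,4,2
6,3,3
5,5,2
5,4,3
4,4,4

19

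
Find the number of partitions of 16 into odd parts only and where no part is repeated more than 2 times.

10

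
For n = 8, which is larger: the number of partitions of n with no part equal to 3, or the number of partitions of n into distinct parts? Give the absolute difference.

Partitions of 8 with no part equal to 3: 15.
Partitions of 8 into distinct parts: 6.
|15 − 6| = 9.

9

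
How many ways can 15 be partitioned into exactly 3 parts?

19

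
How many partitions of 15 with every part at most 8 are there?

146

There are 146 such partitions.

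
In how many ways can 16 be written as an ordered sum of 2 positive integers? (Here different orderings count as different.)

Place 1 bars in the 15 internal gaps of a row of 16 dots: C(15,1) = 15.

15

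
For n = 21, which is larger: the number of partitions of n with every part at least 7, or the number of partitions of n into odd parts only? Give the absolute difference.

Partitions of 21 with every part at least 7: 6.
Partitions of 21 into odd parts only: 76.
|6 − 76| = 70.

70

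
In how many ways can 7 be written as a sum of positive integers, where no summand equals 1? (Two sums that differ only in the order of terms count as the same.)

4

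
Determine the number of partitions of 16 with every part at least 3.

They are:
16
13, 3
12, 4
11, 5
10, 6
10, 3, 3
9, 7
9, 4, 3
8, 8
8, 5, 3
8, 4, 4
7, 6, 3
7, 5, 4
7, 3, 3, 3
6, 6, 4
6, 5, 5
6, 4, 3, 3
5, 5, 3, 3
5, 4, 4, 3
4, 4, 4, 4
4, 3, 3, 3, 3

21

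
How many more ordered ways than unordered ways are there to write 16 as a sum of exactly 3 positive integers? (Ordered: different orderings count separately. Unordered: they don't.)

Ordered (compositions into 3 parts): C(15,2) = 105.
Unordered (partitions into 3 parts): 21.
Difference: 105 − 21 = 84.

84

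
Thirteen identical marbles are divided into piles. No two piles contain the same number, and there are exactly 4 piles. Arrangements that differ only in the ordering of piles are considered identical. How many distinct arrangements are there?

3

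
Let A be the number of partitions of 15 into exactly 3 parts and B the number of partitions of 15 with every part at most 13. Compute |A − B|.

155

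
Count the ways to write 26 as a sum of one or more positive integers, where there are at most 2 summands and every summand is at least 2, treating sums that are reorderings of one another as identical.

13

Enumerating:
26
24 + 2
23 + 3
22 + 4
21 + 5
20 + 6
19 + 7
18 + 8
17 + 9
16 + 10
15 + 11
14 + 12
13 + 13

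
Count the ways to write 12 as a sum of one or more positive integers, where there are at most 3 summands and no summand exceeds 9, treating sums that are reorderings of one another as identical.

Listing the qualifying partitions of 12:
9 + 3
9 + 2 + 1
8 + 4
8 + 3 + 1
8 + 2 + 2
7 + 5
7 + 4 + 1
7 + 3 + 2
6 + 6
6 + 5 + 1
6 + 4 + 2
6 + 3 + 3
5 + 5 + 2
5 + 4 + 3
4 + 4 + 4

15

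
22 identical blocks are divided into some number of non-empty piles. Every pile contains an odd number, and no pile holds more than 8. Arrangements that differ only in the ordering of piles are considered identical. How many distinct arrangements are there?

A partial list (first 12 by largest part):
7,7,7,1
7,7,5,3
7,7,5,1,1,1
7,7,3,3,1,1
7,7,3,1,1,1,1,1
7,7,1,1,1,1,1,1,1,1
7,5,5,5
7,5,5,3,1,1
7,5,5,1,1,1,1,1
7,5,3,3,3,1
7,5,3,3,1,1,1,1
7,5,3,1,1,1,1,1,1,1
…and 30 more, for 42 total.

42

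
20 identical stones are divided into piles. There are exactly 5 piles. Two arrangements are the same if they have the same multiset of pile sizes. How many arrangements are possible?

84

Enumerating by decreasing first part gives 84 partitions in all.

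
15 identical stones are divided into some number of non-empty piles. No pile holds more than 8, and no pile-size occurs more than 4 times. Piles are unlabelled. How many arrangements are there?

99

A full systematic count gives 99.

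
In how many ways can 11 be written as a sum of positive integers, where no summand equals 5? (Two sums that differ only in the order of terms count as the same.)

45

There are too many to list fully; the first 12 (by largest part) are:
11
1, 10
2, 9
1, 1, 9
3, 8
1, 2, 8
1, 1, 1, 8
4, 7
1, 3, 7
2, 2, 7
1, 1, 2, 7
1, 1, 1, 1, 7
…and 33 more, for 45 total.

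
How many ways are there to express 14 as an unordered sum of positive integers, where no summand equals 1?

A partial list (first 12 by largest part):
14
12, 2
11, 3
10, 4
10, 2, 2
9, 5
9, 3, 2
8, 6
8, 4, 2
8, 3, 3
8, 2, 2, 2
7, 7
…and 22 more, for 34 total.

34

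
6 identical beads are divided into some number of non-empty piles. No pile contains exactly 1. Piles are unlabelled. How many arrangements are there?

Enumerating:
6
4,2
3,3
2,2,2
That's 4 in total.

4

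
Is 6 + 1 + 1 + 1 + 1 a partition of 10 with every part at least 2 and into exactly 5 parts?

No

The parts sum to 10, and the condition 'every summand is at least 2' is violated.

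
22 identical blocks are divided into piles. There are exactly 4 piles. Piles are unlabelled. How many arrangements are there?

Systematic enumeration (by largest part, then next-largest, …) yields 84.

84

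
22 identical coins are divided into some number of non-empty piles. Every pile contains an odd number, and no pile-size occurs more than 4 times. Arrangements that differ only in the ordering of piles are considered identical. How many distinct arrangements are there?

A partial list (first 12 by largest part):
21+1
19+3
19+1+1+1
17+5
17+3+1+1
15+7
15+5+1+1
15+3+3+1
15+3+1+1+1+1
13+9
13+7+1+1
13+5+3+1
…and 35 more, for 47 total.

47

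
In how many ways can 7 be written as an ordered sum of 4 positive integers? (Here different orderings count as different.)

A composition of 7 into 4 positive parts is chosen by placing 3 dividers among the 6 gaps between 7 units: C(6,3) = 20.

20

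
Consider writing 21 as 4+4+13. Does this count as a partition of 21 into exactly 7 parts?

No

The parts sum to 21, and the condition 'there are exactly 7 summands' is violated.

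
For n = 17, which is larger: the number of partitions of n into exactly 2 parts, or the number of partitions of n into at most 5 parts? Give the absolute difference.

Partitions of 17 into exactly 2 parts: 8.
Partitions of 17 into at most 5 parts: 119.
|8 − 119| = 111.

111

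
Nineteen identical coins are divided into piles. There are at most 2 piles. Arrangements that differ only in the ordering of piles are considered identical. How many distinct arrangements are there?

10

They are:
19
18+1
17+2
16+3
15+4
14+5
13+6
12+7
11+8
10+9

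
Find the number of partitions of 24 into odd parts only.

122

Direct enumeration gives 122 partitions.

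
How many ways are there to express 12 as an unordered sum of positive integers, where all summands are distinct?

15

Enumerating:
12
11,1
10,2
9,3
9,2,1
8,4
8,3,1
7,5
7,4,1
7,3,2
6,5,1
6,4,2
6,3,2,1
5,4,3
5,4,2,1
Counting gives 15.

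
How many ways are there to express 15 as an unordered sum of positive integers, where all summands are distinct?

27

A partial list (first 12 by largest part):
15
14,1
13,2
12,3
12,2,1
11,4
11,3,1
10,5
10,4,1
10,3,2
9,6
9,5,1
…and 15 more, for 27 total.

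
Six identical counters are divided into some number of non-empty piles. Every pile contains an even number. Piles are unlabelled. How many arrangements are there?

They are:
6
4,2
2,2,2
That's 3 in total.

3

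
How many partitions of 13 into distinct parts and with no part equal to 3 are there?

They are:
13
12 + 1
11 + 2
10 + 2 + 1
9 + 4
8 + 5
8 + 4 + 1
7 + 6
7 + 5 + 1
7 + 4 + 2
6 + 5 + 2
6 + 4 + 2 + 1
Counting gives 12.

12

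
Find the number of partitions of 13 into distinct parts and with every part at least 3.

The partitions of 13 that satisfy the conditions:
13
3, 10
4, 9
5, 8
6, 7
3, 4, 6

6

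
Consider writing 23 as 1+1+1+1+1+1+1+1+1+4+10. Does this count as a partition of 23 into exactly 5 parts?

No

The parts sum to 23, and the condition 'there are exactly 5 summands' is violated.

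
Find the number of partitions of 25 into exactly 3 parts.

A partial list (first 12 by largest part):
1,1,23
1,2,22
1,3,21
2,2,21
1,4,20
2,3,20
1,5,19
2,4,19
3,3,19
1,6,18
2,5,18
3,4,18
…and 40 more, for 52 total.

52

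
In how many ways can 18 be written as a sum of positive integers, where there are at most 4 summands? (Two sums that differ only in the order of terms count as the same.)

84

Systematic enumeration (by largest part, then next-largest, …) yields 84.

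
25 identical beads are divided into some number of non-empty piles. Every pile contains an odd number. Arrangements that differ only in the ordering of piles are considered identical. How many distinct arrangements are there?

Direct enumeration gives 142 partitions.

142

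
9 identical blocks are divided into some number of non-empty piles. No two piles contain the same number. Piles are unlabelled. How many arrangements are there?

8

Enumerating:
9
8,1
7,2
6,3
6,2,1
5,4
5,3,1
4,3,2
Counting gives 8.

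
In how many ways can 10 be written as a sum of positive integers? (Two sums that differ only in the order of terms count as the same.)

42

There are too many to list fully; the first 12 (by largest part) are:
10
9 + 1
8 + 2
8 + 1 + 1
7 + 3
7 + 2 + 1
7 + 1 + 1 + 1
6 + 4
6 + 3 + 1
6 + 2 + 2
6 + 2 + 1 + 1
6 + 1 + 1 + 1 + 1
…and 30 more, for 42 total.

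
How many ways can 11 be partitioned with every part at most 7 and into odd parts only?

10

They are:
7 + 3 + 1
7 + 1 + 1 + 1 + 1
5 + 5 + 1
5 + 3 + 3
5 + 3 + 1 + 1 + 1
5 + 1 + 1 + 1 + 1 + 1 + 1
3 + 3 + 3 + 1 + 1
3 + 3 + 1 + 1 + 1 + 1 + 1
3 + 1 + 1 + 1 + 1 + 1 + 1 + 1 + 1
1 + 1 + 1 + 1 + 1 + 1 + 1 + 1 + 1 + 1 + 1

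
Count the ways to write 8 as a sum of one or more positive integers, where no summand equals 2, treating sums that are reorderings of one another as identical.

11

Listing the qualifying partitions of 8:
8
7 + 1
6 + 1 + 1
5 + 3
5 + 1 + 1 + 1
4 + 4
4 + 3 + 1
4 + 1 + 1 + 1 + 1
3 + 3 + 1 + 1
3 + 1 + 1 + 1 + 1 + 1
1 + 1 + 1 + 1 + 1 + 1 + 1 + 1
Counting gives 11.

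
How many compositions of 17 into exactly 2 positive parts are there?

16

Place 1 bars in the 16 internal gaps of a row of 17 dots: C(16,1) = 16.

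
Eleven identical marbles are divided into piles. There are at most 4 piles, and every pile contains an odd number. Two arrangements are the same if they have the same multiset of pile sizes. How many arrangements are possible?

5

The partitions of 11 that satisfy the conditions:
11
1,1,9
1,3,7
1,5,5
3,3,5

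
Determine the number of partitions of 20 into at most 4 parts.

Systematic enumeration (by largest part, then next-largest, …) yields 108.

108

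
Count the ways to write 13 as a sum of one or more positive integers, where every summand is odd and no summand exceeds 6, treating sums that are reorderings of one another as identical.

10

They are:
5, 5, 3
5, 5, 1, 1, 1
5, 3, 3, 1, 1
5, 3, 1, 1, 1, 1, 1
5, 1, 1, 1, 1, 1, 1, 1, 1
3, 3, 3, 3, 1
3, 3, 3, 1, 1, 1, 1
3, 3, 1, 1, 1, 1, 1, 1, 1
3, 1, 1, 1, 1, 1, 1, 1, 1, 1, 1
1, 1, 1, 1, 1, 1, 1, 1, 1, 1, 1, 1, 1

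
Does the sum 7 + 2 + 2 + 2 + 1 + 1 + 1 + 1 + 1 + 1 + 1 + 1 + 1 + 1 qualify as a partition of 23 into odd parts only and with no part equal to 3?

The parts sum to 23, and the condition 'every summand is odd' is violated.

No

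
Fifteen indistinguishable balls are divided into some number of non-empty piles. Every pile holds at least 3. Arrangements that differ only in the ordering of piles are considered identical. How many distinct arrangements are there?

17

Listing the qualifying partitions of 15:
15
12,3
11,4
10,5
9,6
9,3,3
8,7
8,4,3
7,5,3
7,4,4
6,6,3
6,5,4
6,3,3,3
5,5,5
5,4,3,3
4,4,4,3
3,3,3,3,3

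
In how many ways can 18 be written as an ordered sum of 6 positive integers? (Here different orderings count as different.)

6188

Place 5 bars in the 17 internal gaps of a row of 18 dots: C(17,5) = 6188.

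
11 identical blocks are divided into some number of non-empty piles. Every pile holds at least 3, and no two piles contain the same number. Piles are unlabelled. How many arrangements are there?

4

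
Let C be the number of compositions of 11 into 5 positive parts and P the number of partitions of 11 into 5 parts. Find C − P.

200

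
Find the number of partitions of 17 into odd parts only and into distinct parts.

The partitions of 17 that satisfy the conditions:
17
13, 3, 1
11, 5, 1
9, 7, 1
9, 5, 3

5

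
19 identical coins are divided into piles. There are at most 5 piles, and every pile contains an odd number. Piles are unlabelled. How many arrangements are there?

24

Enumerating:
19
1 + 1 + 17
1 + 3 + 15
1 + 1 + 1 + 1 + 15
1 + 5 + 13
3 + 3 + 13
1 + 1 + 1 + 3 + 13
1 + 7 + 11
3 + 5 + 11
1 + 1 + 1 + 5 + 11
1 + 1 + 3 + 3 + 11
1 + 9 + 9
3 + 7 + 9
1 + 1 + 1 + 7 + 9
5 + 5 + 9
1 + 1 + 3 + 5 + 9
1 + 3 + 3 + 3 + 9
5 + 7 + 7
1 + 1 + 3 + 7 + 7
1 + 1 + 5 + 5 + 7
1 + 3 + 3 + 5 + 7
3 + 3 + 3 + 3 + 7
1 + 3 + 5 + 5 + 5
3 + 3 + 3 + 5 + 5
Counting gives 24.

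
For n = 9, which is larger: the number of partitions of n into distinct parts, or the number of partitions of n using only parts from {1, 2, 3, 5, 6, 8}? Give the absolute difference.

12

Partitions of 9 into distinct parts: 8.
Partitions of 9 using only parts from {1, 2, 3, 5, 6, 8}: 20.
|8 − 20| = 12.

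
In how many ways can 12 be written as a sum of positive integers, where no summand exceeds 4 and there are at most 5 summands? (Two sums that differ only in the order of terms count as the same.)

11

Listing the qualifying partitions of 12:
4, 4, 4
4, 4, 3, 1
4, 4, 2, 2
4, 4, 2, 1, 1
4, 3, 3, 2
4, 3, 3, 1, 1
4, 3, 2, 2, 1
4, 2, 2, 2, 2
3, 3, 3, 3
3, 3, 3, 2, 1
3, 3, 2, 2, 2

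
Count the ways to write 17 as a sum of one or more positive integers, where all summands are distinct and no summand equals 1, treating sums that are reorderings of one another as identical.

They are:
17
15 + 2
14 + 3
13 + 4
12 + 5
12 + 3 + 2
11 + 6
11 + 4 + 2
10 + 7
10 + 5 + 2
10 + 4 + 3
9 + 8
9 + 6 + 2
9 + 5 + 3
8 + 7 + 2
8 + 6 + 3
8 + 5 + 4
8 + 4 + 3 + 2
7 + 6 + 4
7 + 5 + 3 + 2
6 + 5 + 4 + 2
That's 21 in total.

21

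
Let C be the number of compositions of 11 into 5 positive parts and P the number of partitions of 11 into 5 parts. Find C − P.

200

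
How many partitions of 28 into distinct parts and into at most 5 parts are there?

207

Direct enumeration gives 207 partitions.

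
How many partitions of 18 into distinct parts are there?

There are too many to list fully; the first 12 (by largest part) are:
18
17, 1
16, 2
15, 3
15, 2, 1
14, 4
14, 3, 1
13, 5
13, 4, 1
13, 3, 2
12, 6
12, 5, 1
…and 34 more, for 46 total.

46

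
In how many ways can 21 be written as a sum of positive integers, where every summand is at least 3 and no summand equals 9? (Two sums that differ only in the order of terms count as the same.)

A partial list (first 12 by largest part):
21
18+3
17+4
16+5
15+6
15+3+3
14+7
14+4+3
13+8
13+5+3
13+4+4
12+6+3
…and 39 more, for 51 total.

51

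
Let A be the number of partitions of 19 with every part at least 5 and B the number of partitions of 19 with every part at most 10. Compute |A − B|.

413

Partitions of 19 with every part at least 5: 10.
Partitions of 19 with every part at most 10: 423.
|10 − 423| = 413.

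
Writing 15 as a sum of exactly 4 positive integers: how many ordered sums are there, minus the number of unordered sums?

Ordered (compositions into 4 parts): C(14,3) = 364.
Partitions of 15 into exactly 4 parts: 27.
Difference: 364 − 27 = 337.

337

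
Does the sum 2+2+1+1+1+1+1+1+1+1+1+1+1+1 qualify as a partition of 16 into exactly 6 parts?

No

The parts sum to 16, and the condition 'there are exactly 6 summands' is violated.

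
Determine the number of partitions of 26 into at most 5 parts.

427

Direct enumeration gives 427 partitions.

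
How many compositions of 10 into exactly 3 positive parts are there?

Equivalently, choose which 2 of the 9 gaps become plus signs: C(9,2) = 36.

36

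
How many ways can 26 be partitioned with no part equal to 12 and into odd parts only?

Systematic enumeration (by largest part, then next-largest, …) yields 165.

165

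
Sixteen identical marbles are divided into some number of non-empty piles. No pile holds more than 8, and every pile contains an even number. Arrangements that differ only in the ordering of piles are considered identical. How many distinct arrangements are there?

They are:
8, 8
8, 6, 2
8, 4, 4
8, 4, 2, 2
8, 2, 2, 2, 2
6, 6, 4
6, 6, 2, 2
6, 4, 4, 2
6, 4, 2, 2, 2
6, 2, 2, 2, 2, 2
4, 4, 4, 4
4, 4, 4, 2, 2
4, 4, 2, 2, 2, 2
4, 2, 2, 2, 2, 2, 2
2, 2, 2, 2, 2, 2, 2, 2
That's 15 in total.

15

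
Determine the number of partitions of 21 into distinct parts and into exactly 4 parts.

A partial list (first 12 by largest part):
15,3,2,1
14,4,2,1
13,5,2,1
13,4,3,1
12,6,2,1
12,5,3,1
12,4,3,2
11,7,2,1
11,6,3,1
11,5,4,1
11,5,3,2
10,8,2,1
…and 15 more, for 27 total.

27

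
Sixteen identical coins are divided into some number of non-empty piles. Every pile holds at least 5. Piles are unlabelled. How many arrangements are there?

6

The partitions of 16 that satisfy the conditions:
16
11,5
10,6
9,7
8,8
6,5,5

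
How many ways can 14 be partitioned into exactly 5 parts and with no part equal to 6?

Listing the qualifying partitions of 14:
10+1+1+1+1
9+2+1+1+1
8+3+1+1+1
8+2+2+1+1
7+4+1+1+1
7+3+2+1+1
7+2+2+2+1
5+5+2+1+1
5+4+3+1+1
5+4+2+2+1
5+3+3+2+1
5+3+2+2+2
4+4+4+1+1
4+4+3+2+1
4+4+2+2+2
4+3+3+3+1
4+3+3+2+2
3+3+3+3+2

18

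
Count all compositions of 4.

8

Each of the 3 gaps between 4 units is either a break or not: 2^3 = 8.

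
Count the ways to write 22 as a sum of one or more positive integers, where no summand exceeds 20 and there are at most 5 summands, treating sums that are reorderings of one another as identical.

There are 253 such partitions.

253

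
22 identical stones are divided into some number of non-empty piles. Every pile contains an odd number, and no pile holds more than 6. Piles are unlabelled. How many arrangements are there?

23

They are:
1 + 1 + 5 + 5 + 5 + 5
1 + 3 + 3 + 5 + 5 + 5
1 + 1 + 1 + 1 + 3 + 5 + 5 + 5
1 + 1 + 1 + 1 + 1 + 1 + 1 + 5 + 5 + 5
3 + 3 + 3 + 3 + 5 + 5
1 + 1 + 1 + 3 + 3 + 3 + 5 + 5
1 + 1 + 1 + 1 + 1 + 1 + 3 + 3 + 5 + 5
1 + 1 + 1 + 1 + 1 + 1 + 1 + 1 + 1 + 3 + 5 + 5
1 + 1 + 1 + 1 + 1 + 1 + 1 + 1 + 1 + 1 + 1 + 1 + 5 + 5
1 + 1 + 3 + 3 + 3 + 3 + 3 + 5
1 + 1 + 1 + 1 + 1 + 3 + 3 + 3 + 3 + 5
1 + 1 + 1 + 1 + 1 + 1 + 1 + 1 + 3 + 3 + 3 + 5
1 + 1 + 1 + 1 + 1 + 1 + 1 + 1 + 1 + 1 + 1 + 3 + 3 + 5
1 + 1 + 1 + 1 + 1 + 1 + 1 + 1 + 1 + 1 + 1 + 1 + 1 + 1 + 3 + 5
1 + 1 + 1 + 1 + 1 + 1 + 1 + 1 + 1 + 1 + 1 + 1 + 1 + 1 + 1 + 1 + 1 + 5
1 + 3 + 3 + 3 + 3 + 3 + 3 + 3
1 + 1 + 1 + 1 + 3 + 3 + 3 + 3 + 3 + 3
1 + 1 + 1 + 1 + 1 + 1 + 1 + 3 + 3 + 3 + 3 + 3
1 + 1 + 1 + 1 + 1 + 1 + 1 + 1 + 1 + 1 + 3 + 3 + 3 + 3
1 + 1 + 1 + 1 + 1 + 1 + 1 + 1 + 1 + 1 + 1 + 1 + 1 + 3 + 3 + 3
1 + 1 + 1 + 1 + 1 + 1 + 1 + 1 + 1 + 1 + 1 + 1 + 1 + 1 + 1 + 1 + 3 + 3
1 + 1 + 1 + 1 + 1 + 1 + 1 + 1 + 1 + 1 + 1 + 1 + 1 + 1 + 1 + 1 + 1 + 1 + 1 + 3
1 + 1 + 1 + 1 + 1 + 1 + 1 + 1 + 1 + 1 + 1 + 1 + 1 + 1 + 1 + 1 + 1 + 1 + 1 + 1 + 1 + 1
Counting gives 23.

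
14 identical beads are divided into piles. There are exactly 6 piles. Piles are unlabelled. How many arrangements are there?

20

The partitions of 14 that satisfy the conditions:
1, 1, 1, 1, 1, 9
1, 1, 1, 1, 2, 8
1, 1, 1, 1, 3, 7
1, 1, 1, 2, 2, 7
1, 1, 1, 1, 4, 6
1, 1, 1, 2, 3, 6
1, 1, 2, 2, 2, 6
1, 1, 1, 1, 5, 5
1, 1, 1, 2, 4, 5
1, 1, 1, 3, 3, 5
1, 1, 2, 2, 3, 5
1, 2, 2, 2, 2, 5
1, 1, 1, 3, 4, 4
1, 1, 2, 2, 4, 4
1, 1, 2, 3, 3, 4
1, 2, 2, 2, 3, 4
2, 2, 2, 2, 2, 4
1, 1, 3, 3, 3, 3
1, 2, 2, 3, 3, 3
2, 2, 2, 2, 3, 3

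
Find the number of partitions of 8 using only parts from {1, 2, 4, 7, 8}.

11

Listing the qualifying partitions of 8:
8
7 + 1
4 + 4
4 + 2 + 2
4 + 2 + 1 + 1
4 + 1 + 1 + 1 + 1
2 + 2 + 2 + 2
2 + 2 + 2 + 1 + 1
2 + 2 + 1 + 1 + 1 + 1
2 + 1 + 1 + 1 + 1 + 1 + 1
1 + 1 + 1 + 1 + 1 + 1 + 1 + 1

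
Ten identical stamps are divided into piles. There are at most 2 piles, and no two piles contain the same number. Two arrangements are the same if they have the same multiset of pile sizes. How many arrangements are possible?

They are:
10
9, 1
8, 2
7, 3
6, 4

5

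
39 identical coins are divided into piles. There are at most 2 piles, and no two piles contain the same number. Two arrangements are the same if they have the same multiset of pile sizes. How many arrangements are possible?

20

The partitions of 39 that satisfy the conditions:
39
38+1
37+2
36+3
35+4
34+5
33+6
32+7
31+8
30+9
29+10
28+11
27+12
26+13
25+14
24+15
23+16
22+17
21+18
20+19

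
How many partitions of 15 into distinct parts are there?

27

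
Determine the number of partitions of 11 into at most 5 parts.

37

A partial list (first 12 by largest part):
11
10+1
9+2
9+1+1
8+3
8+2+1
8+1+1+1
7+4
7+3+1
7+2+2
7+2+1+1
7+1+1+1+1
…and 25 more, for 37 total.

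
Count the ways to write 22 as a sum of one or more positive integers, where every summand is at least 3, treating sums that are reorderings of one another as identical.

73

Counting exhaustively, 73 partitions satisfy the conditions.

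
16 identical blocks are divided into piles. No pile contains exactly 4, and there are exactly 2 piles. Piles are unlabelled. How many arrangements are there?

The partitions of 16 that satisfy the conditions:
15, 1
14, 2
13, 3
11, 5
10, 6
9, 7
8, 8

7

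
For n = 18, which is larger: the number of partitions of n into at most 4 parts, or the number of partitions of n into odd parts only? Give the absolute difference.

Partitions of 18 into at most 4 parts: 84.
Partitions of 18 into odd parts only: 46.
|84 − 46| = 38.

38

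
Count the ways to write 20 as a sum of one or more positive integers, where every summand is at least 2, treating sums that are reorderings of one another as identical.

137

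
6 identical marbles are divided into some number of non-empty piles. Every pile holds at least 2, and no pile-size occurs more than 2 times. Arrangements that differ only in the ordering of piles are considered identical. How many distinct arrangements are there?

The partitions of 6 that satisfy the conditions:
6
2+4
3+3

3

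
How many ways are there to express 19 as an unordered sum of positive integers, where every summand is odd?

54

A partial list (first 12 by largest part):
19
1,1,17
1,3,15
1,1,1,1,15
1,5,13
3,3,13
1,1,1,3,13
1,1,1,1,1,1,13
1,7,11
3,5,11
1,1,1,5,11
1,1,3,3,11
…and 42 more, for 54 total.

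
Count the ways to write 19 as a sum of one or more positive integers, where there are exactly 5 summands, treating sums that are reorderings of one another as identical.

70

A partial list (first 12 by largest part):
15, 1, 1, 1, 1
14, 2, 1, 1, 1
13, 3, 1, 1, 1
13, 2, 2, 1, 1
12, 4, 1, 1, 1
12, 3, 2, 1, 1
12, 2, 2, 2, 1
11, 5, 1, 1, 1
11, 4, 2, 1, 1
11, 3, 3, 1, 1
11, 3, 2, 2, 1
11, 2, 2, 2, 2
…and 58 more, for 70 total.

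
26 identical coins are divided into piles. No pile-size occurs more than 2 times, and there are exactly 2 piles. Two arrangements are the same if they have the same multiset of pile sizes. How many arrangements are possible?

Listing the qualifying partitions of 26:
25+1
24+2
23+3
22+4
21+5
20+6
19+7
18+8
17+9
16+10
15+11
14+12
13+13

13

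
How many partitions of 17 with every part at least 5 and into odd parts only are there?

Enumerating:
17
7 + 5 + 5
Counting gives 2.

2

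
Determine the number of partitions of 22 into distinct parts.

89

Enumerating by decreasing first part gives 89 partitions in all.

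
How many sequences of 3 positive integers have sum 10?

36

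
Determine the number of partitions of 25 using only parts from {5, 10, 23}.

They are:
10,10,5
10,5,5,5
5,5,5,5,5

3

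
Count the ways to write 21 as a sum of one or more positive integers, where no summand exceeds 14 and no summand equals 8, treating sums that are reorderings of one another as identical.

661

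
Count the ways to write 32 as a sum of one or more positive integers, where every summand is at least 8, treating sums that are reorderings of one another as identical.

21

The partitions of 32 that satisfy the conditions:
32
24, 8
23, 9
22, 10
21, 11
20, 12
19, 13
18, 14
17, 15
16, 16
16, 8, 8
15, 9, 8
14, 10, 8
14, 9, 9
13, 11, 8
13, 10, 9
12, 12, 8
12, 11, 9
12, 10, 10
11, 11, 10
8, 8, 8, 8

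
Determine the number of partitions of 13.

101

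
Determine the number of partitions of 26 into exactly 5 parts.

221

Systematic enumeration (by largest part, then next-largest, …) yields 221.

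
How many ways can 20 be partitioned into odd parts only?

64

There are too many to list fully; the first 12 (by largest part) are:
1 + 19
3 + 17
1 + 1 + 1 + 17
5 + 15
1 + 1 + 3 + 15
1 + 1 + 1 + 1 + 1 + 15
7 + 13
1 + 1 + 5 + 13
1 + 3 + 3 + 13
1 + 1 + 1 + 1 + 3 + 13
1 + 1 + 1 + 1 + 1 + 1 + 1 + 13
9 + 11
…and 52 more, for 64 total.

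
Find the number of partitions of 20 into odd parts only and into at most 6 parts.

34

A partial list (first 12 by largest part):
19+1
17+3
17+1+1+1
15+5
15+3+1+1
15+1+1+1+1+1
13+7
13+5+1+1
13+3+3+1
13+3+1+1+1+1
11+9
11+7+1+1
…and 22 more, for 34 total.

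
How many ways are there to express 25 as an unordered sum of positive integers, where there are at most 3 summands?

There are too many to list fully; the first 12 (by largest part) are:
25
24,1
23,2
23,1,1
22,3
22,2,1
21,4
21,3,1
21,2,2
20,5
20,4,1
20,3,2
…and 53 more, for 65 total.

65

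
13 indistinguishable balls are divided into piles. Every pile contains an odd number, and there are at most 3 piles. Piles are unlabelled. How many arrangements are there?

Listing the qualifying partitions of 13:
13
11 + 1 + 1
9 + 3 + 1
7 + 5 + 1
7 + 3 + 3
5 + 5 + 3

6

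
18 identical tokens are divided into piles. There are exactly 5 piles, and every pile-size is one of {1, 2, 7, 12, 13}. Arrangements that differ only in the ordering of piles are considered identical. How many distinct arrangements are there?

3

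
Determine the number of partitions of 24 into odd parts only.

122

A full systematic count gives 122.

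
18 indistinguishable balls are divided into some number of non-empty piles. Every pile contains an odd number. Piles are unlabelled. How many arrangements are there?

46

There are too many to list fully; the first 12 (by largest part) are:
1,17
3,15
1,1,1,15
5,13
1,1,3,13
1,1,1,1,1,13
7,11
1,1,5,11
1,3,3,11
1,1,1,1,3,11
1,1,1,1,1,1,1,11
9,9
…and 34 more, for 46 total.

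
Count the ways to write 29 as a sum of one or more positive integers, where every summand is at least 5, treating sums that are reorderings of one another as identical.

58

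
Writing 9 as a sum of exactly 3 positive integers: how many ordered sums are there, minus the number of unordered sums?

Ordered (compositions into 3 parts): C(8,2) = 28.
Partitions of 9 into exactly 3 parts: 7.
Difference: 28 − 7 = 21.

21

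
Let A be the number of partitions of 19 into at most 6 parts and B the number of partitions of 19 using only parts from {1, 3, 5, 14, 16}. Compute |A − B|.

212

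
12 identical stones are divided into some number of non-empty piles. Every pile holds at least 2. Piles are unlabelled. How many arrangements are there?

Listing the qualifying partitions of 12:
12
10 + 2
9 + 3
8 + 4
8 + 2 + 2
7 + 5
7 + 3 + 2
6 + 6
6 + 4 + 2
6 + 3 + 3
6 + 2 + 2 + 2
5 + 5 + 2
5 + 4 + 3
5 + 3 + 2 + 2
4 + 4 + 4
4 + 4 + 2 + 2
4 + 3 + 3 + 2
4 + 2 + 2 + 2 + 2
3 + 3 + 3 + 3
3 + 3 + 2 + 2 + 2
2 + 2 + 2 + 2 + 2 + 2
Counting gives 21.

21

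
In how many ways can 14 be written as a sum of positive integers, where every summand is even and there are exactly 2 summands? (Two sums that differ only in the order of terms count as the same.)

3

The partitions of 14 that satisfy the conditions:
12 + 2
10 + 4
8 + 6
Counting gives 3.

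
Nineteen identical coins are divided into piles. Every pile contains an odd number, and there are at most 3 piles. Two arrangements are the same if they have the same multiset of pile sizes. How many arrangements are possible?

They are:
19
1+1+17
1+3+15
1+5+13
3+3+13
1+7+11
3+5+11
1+9+9
3+7+9
5+5+9
5+7+7
That's 11 in total.

11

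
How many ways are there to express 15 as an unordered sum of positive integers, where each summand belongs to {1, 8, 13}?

3

The partitions of 15 that satisfy the conditions:
13+1+1
8+1+1+1+1+1+1+1
1+1+1+1+1+1+1+1+1+1+1+1+1+1+1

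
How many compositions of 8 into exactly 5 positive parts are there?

By stars and bars with positive parts, the count is C(7,4) = 35.

35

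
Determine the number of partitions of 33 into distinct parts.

448

Direct enumeration gives 448 partitions.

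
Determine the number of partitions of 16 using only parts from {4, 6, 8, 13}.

4

They are:
8 + 8
8 + 4 + 4
6 + 6 + 4
4 + 4 + 4 + 4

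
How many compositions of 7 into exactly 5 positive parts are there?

15

Place 4 bars in the 6 internal gaps of a row of 7 dots: C(6,4) = 15.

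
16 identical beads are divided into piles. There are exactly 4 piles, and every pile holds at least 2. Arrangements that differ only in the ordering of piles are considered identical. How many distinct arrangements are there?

15

Listing the qualifying partitions of 16:
2,2,2,10
2,2,3,9
2,2,4,8
2,3,3,8
2,2,5,7
2,3,4,7
3,3,3,7
2,2,6,6
2,3,5,6
2,4,4,6
3,3,4,6
2,4,5,5
3,3,5,5
3,4,4,5
4,4,4,4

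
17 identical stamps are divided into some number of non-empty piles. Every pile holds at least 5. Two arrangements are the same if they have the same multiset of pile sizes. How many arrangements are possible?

7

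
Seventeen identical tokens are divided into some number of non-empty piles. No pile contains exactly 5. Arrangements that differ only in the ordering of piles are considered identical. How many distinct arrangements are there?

There are 220 such partitions.

220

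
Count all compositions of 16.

There are 15 gaps and each independently is a cut or not, giving 2^15 = 32768.

32768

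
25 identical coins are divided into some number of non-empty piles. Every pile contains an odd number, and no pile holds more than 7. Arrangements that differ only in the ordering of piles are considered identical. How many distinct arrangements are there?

A partial list (first 12 by largest part):
7,7,7,3,1
7,7,7,1,1,1,1
7,7,5,5,1
7,7,5,3,3
7,7,5,3,1,1,1
7,7,5,1,1,1,1,1,1
7,7,3,3,3,1,1
7,7,3,3,1,1,1,1,1
7,7,3,1,1,1,1,1,1,1,1
7,7,1,1,1,1,1,1,1,1,1,1,1
7,5,5,5,3
7,5,5,5,1,1,1
…and 44 more, for 56 total.

56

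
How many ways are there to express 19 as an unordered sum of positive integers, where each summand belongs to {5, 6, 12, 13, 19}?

2

The partitions of 19 that satisfy the conditions:
19
13, 6
Counting gives 2.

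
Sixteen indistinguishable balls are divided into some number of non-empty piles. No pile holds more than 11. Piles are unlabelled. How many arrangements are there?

Direct enumeration gives 219 partitions.

219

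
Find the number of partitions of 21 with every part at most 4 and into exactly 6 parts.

Listing the qualifying partitions of 21:
1+4+4+4+4+4
2+3+4+4+4+4
3+3+3+4+4+4

3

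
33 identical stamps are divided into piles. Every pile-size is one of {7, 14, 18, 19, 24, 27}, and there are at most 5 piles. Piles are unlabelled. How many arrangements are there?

2

Listing the qualifying partitions of 33:
14+19
7+7+19
That's 2 in total.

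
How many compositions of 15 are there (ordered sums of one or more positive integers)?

16384

There are 14 gaps and each independently is a cut or not, giving 2^14 = 16384.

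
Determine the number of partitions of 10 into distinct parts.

10

The partitions of 10 that satisfy the conditions:
10
9,1
8,2
7,3
7,2,1
6,4
6,3,1
5,4,1
5,3,2
4,3,2,1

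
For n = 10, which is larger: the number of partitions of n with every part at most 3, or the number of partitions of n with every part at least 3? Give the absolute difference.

9

Partitions of 10 with every part at most 3: 14.
Partitions of 10 with every part at least 3: 5.
|14 − 5| = 9.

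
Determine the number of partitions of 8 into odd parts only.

They are:
7+1
5+3
5+1+1+1
3+3+1+1
3+1+1+1+1+1
1+1+1+1+1+1+1+1

6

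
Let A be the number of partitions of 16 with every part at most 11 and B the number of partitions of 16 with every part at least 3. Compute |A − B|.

198

Partitions of 16 with every part at most 11: 219.
Partitions of 16 with every part at least 3: 21.
|219 − 21| = 198.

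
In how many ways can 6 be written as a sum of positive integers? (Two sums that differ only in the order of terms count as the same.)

Enumerating:
6
1,5
2,4
1,1,4
3,3
1,2,3
1,1,1,3
2,2,2
1,1,2,2
1,1,1,1,2
1,1,1,1,1,1

11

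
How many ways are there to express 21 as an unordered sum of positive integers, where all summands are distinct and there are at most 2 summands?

Listing the qualifying partitions of 21:
21
20+1
19+2
18+3
17+4
16+5
15+6
14+7
13+8
12+9
11+10

11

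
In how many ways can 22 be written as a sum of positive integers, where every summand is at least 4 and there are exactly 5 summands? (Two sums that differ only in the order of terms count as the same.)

2

Enumerating:
4+4+4+4+6
4+4+4+5+5
Counting gives 2.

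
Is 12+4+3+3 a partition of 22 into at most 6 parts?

The parts sum to 22, and the condition 'there are at most 6 summands' holds.

Yes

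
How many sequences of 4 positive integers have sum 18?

680

Place 3 bars in the 17 internal gaps of a row of 18 dots: C(17,3) = 680.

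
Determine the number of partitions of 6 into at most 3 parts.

7

They are:
6
5+1
4+2
4+1+1
3+3
3+2+1
2+2+2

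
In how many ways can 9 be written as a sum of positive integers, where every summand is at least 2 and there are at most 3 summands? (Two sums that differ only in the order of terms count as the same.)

7

They are:
9
7,2
6,3
5,4
5,2,2
4,3,2
3,3,3
That's 7 in total.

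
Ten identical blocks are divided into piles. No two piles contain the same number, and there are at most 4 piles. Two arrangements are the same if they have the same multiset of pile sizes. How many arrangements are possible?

10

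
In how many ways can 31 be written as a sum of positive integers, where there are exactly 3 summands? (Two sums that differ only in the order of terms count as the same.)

80

Enumerating by decreasing first part gives 80 partitions in all.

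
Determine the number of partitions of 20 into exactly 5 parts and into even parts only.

7

Listing the qualifying partitions of 20:
12+2+2+2+2
10+4+2+2+2
8+6+2+2+2
8+4+4+2+2
6+6+4+2+2
6+4+4+4+2
4+4+4+4+4
Counting gives 7.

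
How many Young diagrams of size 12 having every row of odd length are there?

15

They are:
1, 11
3, 9
1, 1, 1, 9
5, 7
1, 1, 3, 7
1, 1, 1, 1, 1, 7
1, 1, 5, 5
1, 3, 3, 5
1, 1, 1, 1, 3, 5
1, 1, 1, 1, 1, 1, 1, 5
3, 3, 3, 3
1, 1, 1, 3, 3, 3
1, 1, 1, 1, 1, 1, 3, 3
1, 1, 1, 1, 1, 1, 1, 1, 1, 3
1, 1, 1, 1, 1, 1, 1, 1, 1, 1, 1, 1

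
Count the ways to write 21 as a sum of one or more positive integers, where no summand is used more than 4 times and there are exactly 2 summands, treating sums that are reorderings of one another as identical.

10

They are:
20, 1
19, 2
18, 3
17, 4
16, 5
15, 6
14, 7
13, 8
12, 9
11, 10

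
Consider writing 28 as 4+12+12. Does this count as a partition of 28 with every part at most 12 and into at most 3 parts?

Yes

The parts sum to 28, and the condition 'no summand exceeds 12' holds; the condition 'there are at most 3 summands' holds.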